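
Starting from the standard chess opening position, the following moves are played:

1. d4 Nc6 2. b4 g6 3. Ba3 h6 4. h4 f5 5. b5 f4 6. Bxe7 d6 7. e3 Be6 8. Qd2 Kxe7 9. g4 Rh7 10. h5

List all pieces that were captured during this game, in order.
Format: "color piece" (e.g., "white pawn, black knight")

Tracking captures:
  Bxe7: captured black pawn
  Kxe7: captured white bishop

black pawn, white bishop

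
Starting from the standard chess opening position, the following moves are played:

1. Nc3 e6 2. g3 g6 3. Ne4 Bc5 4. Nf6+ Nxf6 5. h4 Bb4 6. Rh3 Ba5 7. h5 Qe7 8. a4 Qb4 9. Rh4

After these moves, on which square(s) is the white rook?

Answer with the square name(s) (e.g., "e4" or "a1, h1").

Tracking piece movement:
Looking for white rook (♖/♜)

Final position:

  a b c d e f g h
  ─────────────────
8│♜ ♞ ♝ · ♚ · · ♜│8
7│♟ ♟ ♟ ♟ · ♟ · ♟│7
6│· · · · ♟ ♞ ♟ ·│6
5│♝ · · · · · · ♙│5
4│♙ ♛ · · · · · ♖│4
3│· · · · · · ♙ ·│3
2│· ♙ ♙ ♙ ♙ ♙ · ·│2
1│♖ · ♗ ♕ ♔ ♗ ♘ ·│1
  ─────────────────
  a b c d e f g h


a1, h4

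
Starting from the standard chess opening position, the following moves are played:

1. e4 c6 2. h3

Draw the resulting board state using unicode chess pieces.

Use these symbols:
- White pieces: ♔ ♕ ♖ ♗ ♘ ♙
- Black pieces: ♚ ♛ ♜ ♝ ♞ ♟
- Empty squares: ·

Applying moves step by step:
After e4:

♜ ♞ ♝ ♛ ♚ ♝ ♞ ♜
♟ ♟ ♟ ♟ ♟ ♟ ♟ ♟
· · · · · · · ·
· · · · · · · ·
· · · · ♙ · · ·
· · · · · · · ·
♙ ♙ ♙ ♙ · ♙ ♙ ♙
♖ ♘ ♗ ♕ ♔ ♗ ♘ ♖


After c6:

♜ ♞ ♝ ♛ ♚ ♝ ♞ ♜
♟ ♟ · ♟ ♟ ♟ ♟ ♟
· · ♟ · · · · ·
· · · · · · · ·
· · · · ♙ · · ·
· · · · · · · ·
♙ ♙ ♙ ♙ · ♙ ♙ ♙
♖ ♘ ♗ ♕ ♔ ♗ ♘ ♖


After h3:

♜ ♞ ♝ ♛ ♚ ♝ ♞ ♜
♟ ♟ · ♟ ♟ ♟ ♟ ♟
· · ♟ · · · · ·
· · · · · · · ·
· · · · ♙ · · ·
· · · · · · · ♙
♙ ♙ ♙ ♙ · ♙ ♙ ·
♖ ♘ ♗ ♕ ♔ ♗ ♘ ♖



  a b c d e f g h
  ─────────────────
8│♜ ♞ ♝ ♛ ♚ ♝ ♞ ♜│8
7│♟ ♟ · ♟ ♟ ♟ ♟ ♟│7
6│· · ♟ · · · · ·│6
5│· · · · · · · ·│5
4│· · · · ♙ · · ·│4
3│· · · · · · · ♙│3
2│♙ ♙ ♙ ♙ · ♙ ♙ ·│2
1│♖ ♘ ♗ ♕ ♔ ♗ ♘ ♖│1
  ─────────────────
  a b c d e f g h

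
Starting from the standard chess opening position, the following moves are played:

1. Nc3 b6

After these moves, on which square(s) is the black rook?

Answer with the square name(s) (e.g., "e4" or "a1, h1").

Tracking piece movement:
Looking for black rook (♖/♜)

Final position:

  a b c d e f g h
  ─────────────────
8│♜ ♞ ♝ ♛ ♚ ♝ ♞ ♜│8
7│♟ · ♟ ♟ ♟ ♟ ♟ ♟│7
6│· ♟ · · · · · ·│6
5│· · · · · · · ·│5
4│· · · · · · · ·│4
3│· · ♘ · · · · ·│3
2│♙ ♙ ♙ ♙ ♙ ♙ ♙ ♙│2
1│♖ · ♗ ♕ ♔ ♗ ♘ ♖│1
  ─────────────────
  a b c d e f g h


a8, h8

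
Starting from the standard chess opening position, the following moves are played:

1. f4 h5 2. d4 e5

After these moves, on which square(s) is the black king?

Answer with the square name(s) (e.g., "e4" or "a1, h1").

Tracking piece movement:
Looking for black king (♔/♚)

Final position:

  a b c d e f g h
  ─────────────────
8│♜ ♞ ♝ ♛ ♚ ♝ ♞ ♜│8
7│♟ ♟ ♟ ♟ · ♟ ♟ ·│7
6│· · · · · · · ·│6
5│· · · · ♟ · · ♟│5
4│· · · ♙ · ♙ · ·│4
3│· · · · · · · ·│3
2│♙ ♙ ♙ · ♙ · ♙ ♙│2
1│♖ ♘ ♗ ♕ ♔ ♗ ♘ ♖│1
  ─────────────────
  a b c d e f g h


e8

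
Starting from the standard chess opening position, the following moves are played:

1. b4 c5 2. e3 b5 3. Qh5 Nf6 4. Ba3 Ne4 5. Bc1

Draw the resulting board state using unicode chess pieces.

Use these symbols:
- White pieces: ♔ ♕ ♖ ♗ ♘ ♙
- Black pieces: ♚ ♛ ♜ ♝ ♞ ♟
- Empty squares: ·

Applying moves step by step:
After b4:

♜ ♞ ♝ ♛ ♚ ♝ ♞ ♜
♟ ♟ ♟ ♟ ♟ ♟ ♟ ♟
· · · · · · · ·
· · · · · · · ·
· ♙ · · · · · ·
· · · · · · · ·
♙ · ♙ ♙ ♙ ♙ ♙ ♙
♖ ♘ ♗ ♕ ♔ ♗ ♘ ♖


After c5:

♜ ♞ ♝ ♛ ♚ ♝ ♞ ♜
♟ ♟ · ♟ ♟ ♟ ♟ ♟
· · · · · · · ·
· · ♟ · · · · ·
· ♙ · · · · · ·
· · · · · · · ·
♙ · ♙ ♙ ♙ ♙ ♙ ♙
♖ ♘ ♗ ♕ ♔ ♗ ♘ ♖


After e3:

♜ ♞ ♝ ♛ ♚ ♝ ♞ ♜
♟ ♟ · ♟ ♟ ♟ ♟ ♟
· · · · · · · ·
· · ♟ · · · · ·
· ♙ · · · · · ·
· · · · ♙ · · ·
♙ · ♙ ♙ · ♙ ♙ ♙
♖ ♘ ♗ ♕ ♔ ♗ ♘ ♖


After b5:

♜ ♞ ♝ ♛ ♚ ♝ ♞ ♜
♟ · · ♟ ♟ ♟ ♟ ♟
· · · · · · · ·
· ♟ ♟ · · · · ·
· ♙ · · · · · ·
· · · · ♙ · · ·
♙ · ♙ ♙ · ♙ ♙ ♙
♖ ♘ ♗ ♕ ♔ ♗ ♘ ♖


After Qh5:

♜ ♞ ♝ ♛ ♚ ♝ ♞ ♜
♟ · · ♟ ♟ ♟ ♟ ♟
· · · · · · · ·
· ♟ ♟ · · · · ♕
· ♙ · · · · · ·
· · · · ♙ · · ·
♙ · ♙ ♙ · ♙ ♙ ♙
♖ ♘ ♗ · ♔ ♗ ♘ ♖


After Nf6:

♜ ♞ ♝ ♛ ♚ ♝ · ♜
♟ · · ♟ ♟ ♟ ♟ ♟
· · · · · ♞ · ·
· ♟ ♟ · · · · ♕
· ♙ · · · · · ·
· · · · ♙ · · ·
♙ · ♙ ♙ · ♙ ♙ ♙
♖ ♘ ♗ · ♔ ♗ ♘ ♖


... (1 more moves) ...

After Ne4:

♜ ♞ ♝ ♛ ♚ ♝ · ♜
♟ · · ♟ ♟ ♟ ♟ ♟
· · · · · · · ·
· ♟ ♟ · · · · ♕
· ♙ · · ♞ · · ·
♗ · · · ♙ · · ·
♙ · ♙ ♙ · ♙ ♙ ♙
♖ ♘ · · ♔ ♗ ♘ ♖


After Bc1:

♜ ♞ ♝ ♛ ♚ ♝ · ♜
♟ · · ♟ ♟ ♟ ♟ ♟
· · · · · · · ·
· ♟ ♟ · · · · ♕
· ♙ · · ♞ · · ·
· · · · ♙ · · ·
♙ · ♙ ♙ · ♙ ♙ ♙
♖ ♘ ♗ · ♔ ♗ ♘ ♖



  a b c d e f g h
  ─────────────────
8│♜ ♞ ♝ ♛ ♚ ♝ · ♜│8
7│♟ · · ♟ ♟ ♟ ♟ ♟│7
6│· · · · · · · ·│6
5│· ♟ ♟ · · · · ♕│5
4│· ♙ · · ♞ · · ·│4
3│· · · · ♙ · · ·│3
2│♙ · ♙ ♙ · ♙ ♙ ♙│2
1│♖ ♘ ♗ · ♔ ♗ ♘ ♖│1
  ─────────────────
  a b c d e f g h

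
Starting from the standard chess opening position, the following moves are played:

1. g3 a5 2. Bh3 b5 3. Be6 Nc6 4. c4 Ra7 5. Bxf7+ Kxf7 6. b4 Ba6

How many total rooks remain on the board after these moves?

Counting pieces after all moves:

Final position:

  a b c d e f g h
  ─────────────────
8│· · · ♛ · ♝ ♞ ♜│8
7│♜ · ♟ ♟ ♟ ♚ ♟ ♟│7
6│♝ · ♞ · · · · ·│6
5│♟ ♟ · · · · · ·│5
4│· ♙ ♙ · · · · ·│4
3│· · · · · · ♙ ·│3
2│♙ · · ♙ ♙ ♙ · ♙│2
1│♖ ♘ ♗ ♕ ♔ · ♘ ♖│1
  ─────────────────
  a b c d e f g h


4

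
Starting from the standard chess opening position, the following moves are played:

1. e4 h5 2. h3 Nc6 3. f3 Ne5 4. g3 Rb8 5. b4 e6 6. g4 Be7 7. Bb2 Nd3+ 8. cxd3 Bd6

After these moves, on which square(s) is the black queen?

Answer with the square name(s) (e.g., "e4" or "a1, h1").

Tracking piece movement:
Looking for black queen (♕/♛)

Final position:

  a b c d e f g h
  ─────────────────
8│· ♜ ♝ ♛ ♚ · ♞ ♜│8
7│♟ ♟ ♟ ♟ · ♟ ♟ ·│7
6│· · · ♝ ♟ · · ·│6
5│· · · · · · · ♟│5
4│· ♙ · · ♙ · ♙ ·│4
3│· · · ♙ · ♙ · ♙│3
2│♙ ♗ · ♙ · · · ·│2
1│♖ ♘ · ♕ ♔ ♗ ♘ ♖│1
  ─────────────────
  a b c d e f g h


d8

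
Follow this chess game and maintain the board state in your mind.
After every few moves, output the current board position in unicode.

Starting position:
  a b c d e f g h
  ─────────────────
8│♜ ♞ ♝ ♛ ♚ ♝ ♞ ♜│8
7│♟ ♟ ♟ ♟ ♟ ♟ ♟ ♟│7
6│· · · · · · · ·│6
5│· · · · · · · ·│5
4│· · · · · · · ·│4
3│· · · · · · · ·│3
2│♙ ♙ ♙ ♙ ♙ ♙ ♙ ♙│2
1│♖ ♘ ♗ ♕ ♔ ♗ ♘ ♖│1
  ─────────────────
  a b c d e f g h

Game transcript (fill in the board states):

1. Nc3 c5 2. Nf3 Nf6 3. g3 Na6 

  a b c d e f g h
  ─────────────────
8│♜ · ♝ ♛ ♚ ♝ · ♜│8
7│♟ ♟ · ♟ ♟ ♟ ♟ ♟│7
6│♞ · · · · ♞ · ·│6
5│· · ♟ · · · · ·│5
4│· · · · · · · ·│4
3│· · ♘ · · ♘ ♙ ·│3
2│♙ ♙ ♙ ♙ ♙ ♙ · ♙│2
1│♖ · ♗ ♕ ♔ ♗ · ♖│1
  ─────────────────
  a b c d e f g h

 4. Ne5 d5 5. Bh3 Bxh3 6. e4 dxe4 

  a b c d e f g h
  ─────────────────
8│♜ · · ♛ ♚ ♝ · ♜│8
7│♟ ♟ · · ♟ ♟ ♟ ♟│7
6│♞ · · · · ♞ · ·│6
5│· · ♟ · ♘ · · ·│5
4│· · · · ♟ · · ·│4
3│· · ♘ · · · ♙ ♝│3
2│♙ ♙ ♙ ♙ · ♙ · ♙│2
1│♖ · ♗ ♕ ♔ · · ♖│1
  ─────────────────
  a b c d e f g h

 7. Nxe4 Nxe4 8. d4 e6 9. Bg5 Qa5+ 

  a b c d e f g h
  ─────────────────
8│♜ · · · ♚ ♝ · ♜│8
7│♟ ♟ · · · ♟ ♟ ♟│7
6│♞ · · · ♟ · · ·│6
5│♛ · ♟ · ♘ · ♗ ·│5
4│· · · ♙ ♞ · · ·│4
3│· · · · · · ♙ ♝│3
2│♙ ♙ ♙ · · ♙ · ♙│2
1│♖ · · ♕ ♔ · · ♖│1
  ─────────────────
  a b c d e f g h

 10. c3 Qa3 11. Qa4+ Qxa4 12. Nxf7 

  a b c d e f g h
  ─────────────────
8│♜ · · · ♚ ♝ · ♜│8
7│♟ ♟ · · · ♘ ♟ ♟│7
6│♞ · · · ♟ · · ·│6
5│· · ♟ · · · ♗ ·│5
4│♛ · · ♙ ♞ · · ·│4
3│· · ♙ · · · ♙ ♝│3
2│♙ ♙ · · · ♙ · ♙│2
1│♖ · · · ♔ · · ♖│1
  ─────────────────
  a b c d e f g h


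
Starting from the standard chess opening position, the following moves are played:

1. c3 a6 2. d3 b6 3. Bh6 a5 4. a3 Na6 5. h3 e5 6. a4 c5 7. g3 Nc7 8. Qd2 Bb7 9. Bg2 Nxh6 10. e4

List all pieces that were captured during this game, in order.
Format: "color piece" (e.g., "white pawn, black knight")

Tracking captures:
  Nxh6: captured white bishop

white bishop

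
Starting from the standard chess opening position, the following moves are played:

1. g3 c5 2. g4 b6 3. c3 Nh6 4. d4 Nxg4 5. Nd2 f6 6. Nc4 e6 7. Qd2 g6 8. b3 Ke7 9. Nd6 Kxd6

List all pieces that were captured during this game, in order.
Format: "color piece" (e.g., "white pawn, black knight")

Tracking captures:
  Nxg4: captured white pawn
  Kxd6: captured white knight

white pawn, white knight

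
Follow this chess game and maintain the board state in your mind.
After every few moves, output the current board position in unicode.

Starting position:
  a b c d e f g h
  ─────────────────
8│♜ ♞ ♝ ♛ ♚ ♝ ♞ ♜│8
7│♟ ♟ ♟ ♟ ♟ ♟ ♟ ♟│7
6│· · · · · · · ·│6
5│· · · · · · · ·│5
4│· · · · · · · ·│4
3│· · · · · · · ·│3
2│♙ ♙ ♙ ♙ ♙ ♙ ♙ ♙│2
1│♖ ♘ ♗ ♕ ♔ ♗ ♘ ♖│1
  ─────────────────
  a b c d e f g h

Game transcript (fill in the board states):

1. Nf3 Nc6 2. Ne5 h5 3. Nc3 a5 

  a b c d e f g h
  ─────────────────
8│♜ · ♝ ♛ ♚ ♝ ♞ ♜│8
7│· ♟ ♟ ♟ ♟ ♟ ♟ ·│7
6│· · ♞ · · · · ·│6
5│♟ · · · ♘ · · ♟│5
4│· · · · · · · ·│4
3│· · ♘ · · · · ·│3
2│♙ ♙ ♙ ♙ ♙ ♙ ♙ ♙│2
1│♖ · ♗ ♕ ♔ ♗ · ♖│1
  ─────────────────
  a b c d e f g h

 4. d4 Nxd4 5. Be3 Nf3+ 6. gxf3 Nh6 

  a b c d e f g h
  ─────────────────
8│♜ · ♝ ♛ ♚ ♝ · ♜│8
7│· ♟ ♟ ♟ ♟ ♟ ♟ ·│7
6│· · · · · · · ♞│6
5│♟ · · · ♘ · · ♟│5
4│· · · · · · · ·│4
3│· · ♘ · ♗ ♙ · ·│3
2│♙ ♙ ♙ · ♙ ♙ · ♙│2
1│♖ · · ♕ ♔ ♗ · ♖│1
  ─────────────────
  a b c d e f g h

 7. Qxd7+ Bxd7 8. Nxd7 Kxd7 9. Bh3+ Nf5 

  a b c d e f g h
  ─────────────────
8│♜ · · ♛ · ♝ · ♜│8
7│· ♟ ♟ ♚ ♟ ♟ ♟ ·│7
6│· · · · · · · ·│6
5│♟ · · · · ♞ · ♟│5
4│· · · · · · · ·│4
3│· · ♘ · ♗ ♙ · ♗│3
2│♙ ♙ ♙ · ♙ ♙ · ♙│2
1│♖ · · · ♔ · · ♖│1
  ─────────────────
  a b c d e f g h

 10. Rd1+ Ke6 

  a b c d e f g h
  ─────────────────
8│♜ · · ♛ · ♝ · ♜│8
7│· ♟ ♟ · ♟ ♟ ♟ ·│7
6│· · · · ♚ · · ·│6
5│♟ · · · · ♞ · ♟│5
4│· · · · · · · ·│4
3│· · ♘ · ♗ ♙ · ♗│3
2│♙ ♙ ♙ · ♙ ♙ · ♙│2
1│· · · ♖ ♔ · · ♖│1
  ─────────────────
  a b c d e f g h


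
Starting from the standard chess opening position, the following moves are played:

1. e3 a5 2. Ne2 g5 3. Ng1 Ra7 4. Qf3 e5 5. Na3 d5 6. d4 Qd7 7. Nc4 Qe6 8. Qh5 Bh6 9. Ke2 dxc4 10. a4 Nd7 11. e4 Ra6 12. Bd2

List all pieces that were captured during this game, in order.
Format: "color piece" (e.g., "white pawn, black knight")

Tracking captures:
  dxc4: captured white knight

white knight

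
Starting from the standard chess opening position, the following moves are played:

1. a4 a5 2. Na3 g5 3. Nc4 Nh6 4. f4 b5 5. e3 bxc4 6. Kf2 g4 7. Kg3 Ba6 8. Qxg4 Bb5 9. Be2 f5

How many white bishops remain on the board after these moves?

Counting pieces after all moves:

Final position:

  a b c d e f g h
  ─────────────────
8│♜ ♞ · ♛ ♚ ♝ · ♜│8
7│· · ♟ ♟ ♟ · · ♟│7
6│· · · · · · · ♞│6
5│♟ ♝ · · · ♟ · ·│5
4│♙ · ♟ · · ♙ ♕ ·│4
3│· · · · ♙ · ♔ ·│3
2│· ♙ ♙ ♙ ♗ · ♙ ♙│2
1│♖ · ♗ · · · ♘ ♖│1
  ─────────────────
  a b c d e f g h


2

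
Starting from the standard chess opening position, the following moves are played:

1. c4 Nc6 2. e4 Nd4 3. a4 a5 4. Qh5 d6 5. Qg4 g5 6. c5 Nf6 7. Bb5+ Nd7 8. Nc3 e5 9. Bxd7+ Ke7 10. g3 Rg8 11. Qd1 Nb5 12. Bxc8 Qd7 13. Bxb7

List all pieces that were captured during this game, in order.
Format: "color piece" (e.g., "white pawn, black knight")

Tracking captures:
  Bxd7+: captured black knight
  Bxc8: captured black bishop
  Bxb7: captured black pawn

black knight, black bishop, black pawn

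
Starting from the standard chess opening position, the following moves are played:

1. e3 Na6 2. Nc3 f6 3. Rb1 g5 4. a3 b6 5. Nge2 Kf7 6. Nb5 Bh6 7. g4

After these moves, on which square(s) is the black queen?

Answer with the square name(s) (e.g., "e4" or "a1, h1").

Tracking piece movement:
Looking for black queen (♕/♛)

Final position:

  a b c d e f g h
  ─────────────────
8│♜ · ♝ ♛ · · ♞ ♜│8
7│♟ · ♟ ♟ ♟ ♚ · ♟│7
6│♞ ♟ · · · ♟ · ♝│6
5│· ♘ · · · · ♟ ·│5
4│· · · · · · ♙ ·│4
3│♙ · · · ♙ · · ·│3
2│· ♙ ♙ ♙ ♘ ♙ · ♙│2
1│· ♖ ♗ ♕ ♔ ♗ · ♖│1
  ─────────────────
  a b c d e f g h


d8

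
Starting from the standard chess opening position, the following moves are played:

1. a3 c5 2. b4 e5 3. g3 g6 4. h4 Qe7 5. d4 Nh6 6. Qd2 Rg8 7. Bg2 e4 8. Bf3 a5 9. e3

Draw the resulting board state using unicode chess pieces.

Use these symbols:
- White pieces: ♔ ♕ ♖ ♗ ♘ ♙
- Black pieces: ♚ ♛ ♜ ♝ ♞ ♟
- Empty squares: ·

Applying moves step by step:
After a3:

♜ ♞ ♝ ♛ ♚ ♝ ♞ ♜
♟ ♟ ♟ ♟ ♟ ♟ ♟ ♟
· · · · · · · ·
· · · · · · · ·
· · · · · · · ·
♙ · · · · · · ·
· ♙ ♙ ♙ ♙ ♙ ♙ ♙
♖ ♘ ♗ ♕ ♔ ♗ ♘ ♖


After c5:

♜ ♞ ♝ ♛ ♚ ♝ ♞ ♜
♟ ♟ · ♟ ♟ ♟ ♟ ♟
· · · · · · · ·
· · ♟ · · · · ·
· · · · · · · ·
♙ · · · · · · ·
· ♙ ♙ ♙ ♙ ♙ ♙ ♙
♖ ♘ ♗ ♕ ♔ ♗ ♘ ♖


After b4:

♜ ♞ ♝ ♛ ♚ ♝ ♞ ♜
♟ ♟ · ♟ ♟ ♟ ♟ ♟
· · · · · · · ·
· · ♟ · · · · ·
· ♙ · · · · · ·
♙ · · · · · · ·
· · ♙ ♙ ♙ ♙ ♙ ♙
♖ ♘ ♗ ♕ ♔ ♗ ♘ ♖


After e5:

♜ ♞ ♝ ♛ ♚ ♝ ♞ ♜
♟ ♟ · ♟ · ♟ ♟ ♟
· · · · · · · ·
· · ♟ · ♟ · · ·
· ♙ · · · · · ·
♙ · · · · · · ·
· · ♙ ♙ ♙ ♙ ♙ ♙
♖ ♘ ♗ ♕ ♔ ♗ ♘ ♖


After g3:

♜ ♞ ♝ ♛ ♚ ♝ ♞ ♜
♟ ♟ · ♟ · ♟ ♟ ♟
· · · · · · · ·
· · ♟ · ♟ · · ·
· ♙ · · · · · ·
♙ · · · · · ♙ ·
· · ♙ ♙ ♙ ♙ · ♙
♖ ♘ ♗ ♕ ♔ ♗ ♘ ♖


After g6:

♜ ♞ ♝ ♛ ♚ ♝ ♞ ♜
♟ ♟ · ♟ · ♟ · ♟
· · · · · · ♟ ·
· · ♟ · ♟ · · ·
· ♙ · · · · · ·
♙ · · · · · ♙ ·
· · ♙ ♙ ♙ ♙ · ♙
♖ ♘ ♗ ♕ ♔ ♗ ♘ ♖


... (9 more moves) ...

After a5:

♜ ♞ ♝ · ♚ ♝ ♜ ·
· ♟ · ♟ ♛ ♟ · ♟
· · · · · · ♟ ♞
♟ · ♟ · · · · ·
· ♙ · ♙ ♟ · · ♙
♙ · · · · ♗ ♙ ·
· · ♙ ♕ ♙ ♙ · ·
♖ ♘ ♗ · ♔ · ♘ ♖


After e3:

♜ ♞ ♝ · ♚ ♝ ♜ ·
· ♟ · ♟ ♛ ♟ · ♟
· · · · · · ♟ ♞
♟ · ♟ · · · · ·
· ♙ · ♙ ♟ · · ♙
♙ · · · ♙ ♗ ♙ ·
· · ♙ ♕ · ♙ · ·
♖ ♘ ♗ · ♔ · ♘ ♖



  a b c d e f g h
  ─────────────────
8│♜ ♞ ♝ · ♚ ♝ ♜ ·│8
7│· ♟ · ♟ ♛ ♟ · ♟│7
6│· · · · · · ♟ ♞│6
5│♟ · ♟ · · · · ·│5
4│· ♙ · ♙ ♟ · · ♙│4
3│♙ · · · ♙ ♗ ♙ ·│3
2│· · ♙ ♕ · ♙ · ·│2
1│♖ ♘ ♗ · ♔ · ♘ ♖│1
  ─────────────────
  a b c d e f g h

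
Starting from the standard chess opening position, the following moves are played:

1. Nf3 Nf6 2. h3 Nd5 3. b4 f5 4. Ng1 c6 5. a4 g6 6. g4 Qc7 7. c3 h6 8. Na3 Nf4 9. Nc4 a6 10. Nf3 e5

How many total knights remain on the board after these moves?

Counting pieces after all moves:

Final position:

  a b c d e f g h
  ─────────────────
8│♜ ♞ ♝ · ♚ ♝ · ♜│8
7│· ♟ ♛ ♟ · · · ·│7
6│♟ · ♟ · · · ♟ ♟│6
5│· · · · ♟ ♟ · ·│5
4│♙ ♙ ♘ · · ♞ ♙ ·│4
3│· · ♙ · · ♘ · ♙│3
2│· · · ♙ ♙ ♙ · ·│2
1│♖ · ♗ ♕ ♔ ♗ · ♖│1
  ─────────────────
  a b c d e f g h


4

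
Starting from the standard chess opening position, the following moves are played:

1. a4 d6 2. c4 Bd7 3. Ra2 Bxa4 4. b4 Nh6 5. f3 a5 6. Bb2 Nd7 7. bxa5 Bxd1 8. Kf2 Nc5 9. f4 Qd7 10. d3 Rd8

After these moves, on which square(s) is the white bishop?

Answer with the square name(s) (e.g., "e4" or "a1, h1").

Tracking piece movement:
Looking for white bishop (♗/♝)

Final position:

  a b c d e f g h
  ─────────────────
8│· · · ♜ ♚ ♝ · ♜│8
7│· ♟ ♟ ♛ ♟ ♟ ♟ ♟│7
6│· · · ♟ · · · ♞│6
5│♙ · ♞ · · · · ·│5
4│· · ♙ · · ♙ · ·│4
3│· · · ♙ · · · ·│3
2│♖ ♗ · · ♙ ♔ ♙ ♙│2
1│· ♘ · ♝ · ♗ ♘ ♖│1
  ─────────────────
  a b c d e f g h


b2, f1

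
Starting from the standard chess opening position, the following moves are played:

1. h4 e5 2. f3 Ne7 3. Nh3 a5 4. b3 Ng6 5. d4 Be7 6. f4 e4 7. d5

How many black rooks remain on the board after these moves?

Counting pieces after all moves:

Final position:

  a b c d e f g h
  ─────────────────
8│♜ ♞ ♝ ♛ ♚ · · ♜│8
7│· ♟ ♟ ♟ ♝ ♟ ♟ ♟│7
6│· · · · · · ♞ ·│6
5│♟ · · ♙ · · · ·│5
4│· · · · ♟ ♙ · ♙│4
3│· ♙ · · · · · ♘│3
2│♙ · ♙ · ♙ · ♙ ·│2
1│♖ ♘ ♗ ♕ ♔ ♗ · ♖│1
  ─────────────────
  a b c d e f g h


2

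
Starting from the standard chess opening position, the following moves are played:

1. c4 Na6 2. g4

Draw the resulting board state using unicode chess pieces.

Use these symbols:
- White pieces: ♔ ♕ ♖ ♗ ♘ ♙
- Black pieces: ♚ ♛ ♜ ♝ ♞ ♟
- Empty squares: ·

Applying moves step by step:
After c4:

♜ ♞ ♝ ♛ ♚ ♝ ♞ ♜
♟ ♟ ♟ ♟ ♟ ♟ ♟ ♟
· · · · · · · ·
· · · · · · · ·
· · ♙ · · · · ·
· · · · · · · ·
♙ ♙ · ♙ ♙ ♙ ♙ ♙
♖ ♘ ♗ ♕ ♔ ♗ ♘ ♖


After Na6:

♜ · ♝ ♛ ♚ ♝ ♞ ♜
♟ ♟ ♟ ♟ ♟ ♟ ♟ ♟
♞ · · · · · · ·
· · · · · · · ·
· · ♙ · · · · ·
· · · · · · · ·
♙ ♙ · ♙ ♙ ♙ ♙ ♙
♖ ♘ ♗ ♕ ♔ ♗ ♘ ♖


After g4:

♜ · ♝ ♛ ♚ ♝ ♞ ♜
♟ ♟ ♟ ♟ ♟ ♟ ♟ ♟
♞ · · · · · · ·
· · · · · · · ·
· · ♙ · · · ♙ ·
· · · · · · · ·
♙ ♙ · ♙ ♙ ♙ · ♙
♖ ♘ ♗ ♕ ♔ ♗ ♘ ♖



  a b c d e f g h
  ─────────────────
8│♜ · ♝ ♛ ♚ ♝ ♞ ♜│8
7│♟ ♟ ♟ ♟ ♟ ♟ ♟ ♟│7
6│♞ · · · · · · ·│6
5│· · · · · · · ·│5
4│· · ♙ · · · ♙ ·│4
3│· · · · · · · ·│3
2│♙ ♙ · ♙ ♙ ♙ · ♙│2
1│♖ ♘ ♗ ♕ ♔ ♗ ♘ ♖│1
  ─────────────────
  a b c d e f g h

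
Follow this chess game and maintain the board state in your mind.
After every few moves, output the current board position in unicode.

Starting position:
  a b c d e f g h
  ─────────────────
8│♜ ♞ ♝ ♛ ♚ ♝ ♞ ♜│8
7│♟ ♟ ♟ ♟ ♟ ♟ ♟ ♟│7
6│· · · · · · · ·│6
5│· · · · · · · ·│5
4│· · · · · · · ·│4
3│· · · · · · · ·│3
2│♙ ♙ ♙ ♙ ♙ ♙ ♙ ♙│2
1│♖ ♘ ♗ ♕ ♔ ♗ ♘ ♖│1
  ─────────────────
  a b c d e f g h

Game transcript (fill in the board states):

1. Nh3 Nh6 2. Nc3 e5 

  a b c d e f g h
  ─────────────────
8│♜ ♞ ♝ ♛ ♚ ♝ · ♜│8
7│♟ ♟ ♟ ♟ · ♟ ♟ ♟│7
6│· · · · · · · ♞│6
5│· · · · ♟ · · ·│5
4│· · · · · · · ·│4
3│· · ♘ · · · · ♘│3
2│♙ ♙ ♙ ♙ ♙ ♙ ♙ ♙│2
1│♖ · ♗ ♕ ♔ ♗ · ♖│1
  ─────────────────
  a b c d e f g h

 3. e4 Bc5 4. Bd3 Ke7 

  a b c d e f g h
  ─────────────────
8│♜ ♞ ♝ ♛ · · · ♜│8
7│♟ ♟ ♟ ♟ ♚ ♟ ♟ ♟│7
6│· · · · · · · ♞│6
5│· · ♝ · ♟ · · ·│5
4│· · · · ♙ · · ·│4
3│· · ♘ ♗ · · · ♘│3
2│♙ ♙ ♙ ♙ · ♙ ♙ ♙│2
1│♖ · ♗ ♕ ♔ · · ♖│1
  ─────────────────
  a b c d e f g h

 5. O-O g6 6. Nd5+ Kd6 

  a b c d e f g h
  ─────────────────
8│♜ ♞ ♝ ♛ · · · ♜│8
7│♟ ♟ ♟ ♟ · ♟ · ♟│7
6│· · · ♚ · · ♟ ♞│6
5│· · ♝ ♘ ♟ · · ·│5
4│· · · · ♙ · · ·│4
3│· · · ♗ · · · ♘│3
2│♙ ♙ ♙ ♙ · ♙ ♙ ♙│2
1│♖ · ♗ ♕ · ♖ ♔ ·│1
  ─────────────────
  a b c d e f g h

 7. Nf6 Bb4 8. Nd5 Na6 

  a b c d e f g h
  ─────────────────
8│♜ · ♝ ♛ · · · ♜│8
7│♟ ♟ ♟ ♟ · ♟ · ♟│7
6│♞ · · ♚ · · ♟ ♞│6
5│· · · ♘ ♟ · · ·│5
4│· ♝ · · ♙ · · ·│4
3│· · · ♗ · · · ♘│3
2│♙ ♙ ♙ ♙ · ♙ ♙ ♙│2
1│♖ · ♗ ♕ · ♖ ♔ ·│1
  ─────────────────
  a b c d e f g h

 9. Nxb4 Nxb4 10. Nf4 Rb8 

  a b c d e f g h
  ─────────────────
8│· ♜ ♝ ♛ · · · ♜│8
7│♟ ♟ ♟ ♟ · ♟ · ♟│7
6│· · · ♚ · · ♟ ♞│6
5│· · · · ♟ · · ·│5
4│· ♞ · · ♙ ♘ · ·│4
3│· · · ♗ · · · ·│3
2│♙ ♙ ♙ ♙ · ♙ ♙ ♙│2
1│♖ · ♗ ♕ · ♖ ♔ ·│1
  ─────────────────
  a b c d e f g h



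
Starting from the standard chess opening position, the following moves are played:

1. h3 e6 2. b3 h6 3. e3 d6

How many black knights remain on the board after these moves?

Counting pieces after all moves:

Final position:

  a b c d e f g h
  ─────────────────
8│♜ ♞ ♝ ♛ ♚ ♝ ♞ ♜│8
7│♟ ♟ ♟ · · ♟ ♟ ·│7
6│· · · ♟ ♟ · · ♟│6
5│· · · · · · · ·│5
4│· · · · · · · ·│4
3│· ♙ · · ♙ · · ♙│3
2│♙ · ♙ ♙ · ♙ ♙ ·│2
1│♖ ♘ ♗ ♕ ♔ ♗ ♘ ♖│1
  ─────────────────
  a b c d e f g h


2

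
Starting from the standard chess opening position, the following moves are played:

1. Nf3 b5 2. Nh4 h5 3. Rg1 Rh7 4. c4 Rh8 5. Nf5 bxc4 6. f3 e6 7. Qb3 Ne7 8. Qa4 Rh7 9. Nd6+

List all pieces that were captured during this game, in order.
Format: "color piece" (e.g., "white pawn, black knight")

Tracking captures:
  bxc4: captured white pawn

white pawn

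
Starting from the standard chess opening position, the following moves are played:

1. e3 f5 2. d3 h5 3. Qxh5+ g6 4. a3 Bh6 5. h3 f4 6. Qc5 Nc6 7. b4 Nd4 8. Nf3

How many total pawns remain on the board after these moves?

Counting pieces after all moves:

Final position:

  a b c d e f g h
  ─────────────────
8│♜ · ♝ ♛ ♚ · ♞ ♜│8
7│♟ ♟ ♟ ♟ ♟ · · ·│7
6│· · · · · · ♟ ♝│6
5│· · ♕ · · · · ·│5
4│· ♙ · ♞ · ♟ · ·│4
3│♙ · · ♙ ♙ ♘ · ♙│3
2│· · ♙ · · ♙ ♙ ·│2
1│♖ ♘ ♗ · ♔ ♗ · ♖│1
  ─────────────────
  a b c d e f g h


15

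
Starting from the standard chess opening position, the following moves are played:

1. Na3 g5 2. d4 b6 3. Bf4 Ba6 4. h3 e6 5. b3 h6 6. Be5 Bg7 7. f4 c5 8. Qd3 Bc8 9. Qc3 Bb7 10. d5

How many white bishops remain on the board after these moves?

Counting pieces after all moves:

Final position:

  a b c d e f g h
  ─────────────────
8│♜ ♞ · ♛ ♚ · ♞ ♜│8
7│♟ ♝ · ♟ · ♟ ♝ ·│7
6│· ♟ · · ♟ · · ♟│6
5│· · ♟ ♙ ♗ · ♟ ·│5
4│· · · · · ♙ · ·│4
3│♘ ♙ ♕ · · · · ♙│3
2│♙ · ♙ · ♙ · ♙ ·│2
1│♖ · · · ♔ ♗ ♘ ♖│1
  ─────────────────
  a b c d e f g h


2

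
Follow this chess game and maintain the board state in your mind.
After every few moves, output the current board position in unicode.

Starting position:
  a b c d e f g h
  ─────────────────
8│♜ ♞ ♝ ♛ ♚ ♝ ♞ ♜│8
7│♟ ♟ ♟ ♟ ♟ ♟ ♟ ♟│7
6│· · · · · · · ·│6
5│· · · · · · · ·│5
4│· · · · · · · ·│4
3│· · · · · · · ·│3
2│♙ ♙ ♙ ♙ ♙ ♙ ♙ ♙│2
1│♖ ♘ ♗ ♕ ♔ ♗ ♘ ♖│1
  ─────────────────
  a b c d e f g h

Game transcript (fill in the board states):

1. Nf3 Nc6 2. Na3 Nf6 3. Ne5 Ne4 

  a b c d e f g h
  ─────────────────
8│♜ · ♝ ♛ ♚ ♝ · ♜│8
7│♟ ♟ ♟ ♟ ♟ ♟ ♟ ♟│7
6│· · ♞ · · · · ·│6
5│· · · · ♘ · · ·│5
4│· · · · ♞ · · ·│4
3│♘ · · · · · · ·│3
2│♙ ♙ ♙ ♙ ♙ ♙ ♙ ♙│2
1│♖ · ♗ ♕ ♔ ♗ · ♖│1
  ─────────────────
  a b c d e f g h

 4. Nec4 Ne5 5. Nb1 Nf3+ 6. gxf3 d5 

  a b c d e f g h
  ─────────────────
8│♜ · ♝ ♛ ♚ ♝ · ♜│8
7│♟ ♟ ♟ · ♟ ♟ ♟ ♟│7
6│· · · · · · · ·│6
5│· · · ♟ · · · ·│5
4│· · ♘ · ♞ · · ·│4
3│· · · · · ♙ · ·│3
2│♙ ♙ ♙ ♙ ♙ ♙ · ♙│2
1│♖ ♘ ♗ ♕ ♔ ♗ · ♖│1
  ─────────────────
  a b c d e f g h

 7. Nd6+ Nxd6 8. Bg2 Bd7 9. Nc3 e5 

  a b c d e f g h
  ─────────────────
8│♜ · · ♛ ♚ ♝ · ♜│8
7│♟ ♟ ♟ ♝ · ♟ ♟ ♟│7
6│· · · ♞ · · · ·│6
5│· · · ♟ ♟ · · ·│5
4│· · · · · · · ·│4
3│· · ♘ · · ♙ · ·│3
2│♙ ♙ ♙ ♙ ♙ ♙ ♗ ♙│2
1│♖ · ♗ ♕ ♔ · · ♖│1
  ─────────────────
  a b c d e f g h

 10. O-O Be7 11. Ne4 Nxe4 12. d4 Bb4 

  a b c d e f g h
  ─────────────────
8│♜ · · ♛ ♚ · · ♜│8
7│♟ ♟ ♟ ♝ · ♟ ♟ ♟│7
6│· · · · · · · ·│6
5│· · · ♟ ♟ · · ·│5
4│· ♝ · ♙ ♞ · · ·│4
3│· · · · · ♙ · ·│3
2│♙ ♙ ♙ · ♙ ♙ ♗ ♙│2
1│♖ · ♗ ♕ · ♖ ♔ ·│1
  ─────────────────
  a b c d e f g h



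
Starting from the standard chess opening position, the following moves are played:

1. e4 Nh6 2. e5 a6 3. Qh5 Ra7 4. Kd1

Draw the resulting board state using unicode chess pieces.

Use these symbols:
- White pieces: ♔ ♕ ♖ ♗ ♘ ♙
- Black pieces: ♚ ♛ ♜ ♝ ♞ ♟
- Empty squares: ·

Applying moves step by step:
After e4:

♜ ♞ ♝ ♛ ♚ ♝ ♞ ♜
♟ ♟ ♟ ♟ ♟ ♟ ♟ ♟
· · · · · · · ·
· · · · · · · ·
· · · · ♙ · · ·
· · · · · · · ·
♙ ♙ ♙ ♙ · ♙ ♙ ♙
♖ ♘ ♗ ♕ ♔ ♗ ♘ ♖


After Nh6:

♜ ♞ ♝ ♛ ♚ ♝ · ♜
♟ ♟ ♟ ♟ ♟ ♟ ♟ ♟
· · · · · · · ♞
· · · · · · · ·
· · · · ♙ · · ·
· · · · · · · ·
♙ ♙ ♙ ♙ · ♙ ♙ ♙
♖ ♘ ♗ ♕ ♔ ♗ ♘ ♖


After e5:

♜ ♞ ♝ ♛ ♚ ♝ · ♜
♟ ♟ ♟ ♟ ♟ ♟ ♟ ♟
· · · · · · · ♞
· · · · ♙ · · ·
· · · · · · · ·
· · · · · · · ·
♙ ♙ ♙ ♙ · ♙ ♙ ♙
♖ ♘ ♗ ♕ ♔ ♗ ♘ ♖


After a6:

♜ ♞ ♝ ♛ ♚ ♝ · ♜
· ♟ ♟ ♟ ♟ ♟ ♟ ♟
♟ · · · · · · ♞
· · · · ♙ · · ·
· · · · · · · ·
· · · · · · · ·
♙ ♙ ♙ ♙ · ♙ ♙ ♙
♖ ♘ ♗ ♕ ♔ ♗ ♘ ♖


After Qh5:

♜ ♞ ♝ ♛ ♚ ♝ · ♜
· ♟ ♟ ♟ ♟ ♟ ♟ ♟
♟ · · · · · · ♞
· · · · ♙ · · ♕
· · · · · · · ·
· · · · · · · ·
♙ ♙ ♙ ♙ · ♙ ♙ ♙
♖ ♘ ♗ · ♔ ♗ ♘ ♖


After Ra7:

· ♞ ♝ ♛ ♚ ♝ · ♜
♜ ♟ ♟ ♟ ♟ ♟ ♟ ♟
♟ · · · · · · ♞
· · · · ♙ · · ♕
· · · · · · · ·
· · · · · · · ·
♙ ♙ ♙ ♙ · ♙ ♙ ♙
♖ ♘ ♗ · ♔ ♗ ♘ ♖


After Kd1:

· ♞ ♝ ♛ ♚ ♝ · ♜
♜ ♟ ♟ ♟ ♟ ♟ ♟ ♟
♟ · · · · · · ♞
· · · · ♙ · · ♕
· · · · · · · ·
· · · · · · · ·
♙ ♙ ♙ ♙ · ♙ ♙ ♙
♖ ♘ ♗ ♔ · ♗ ♘ ♖



  a b c d e f g h
  ─────────────────
8│· ♞ ♝ ♛ ♚ ♝ · ♜│8
7│♜ ♟ ♟ ♟ ♟ ♟ ♟ ♟│7
6│♟ · · · · · · ♞│6
5│· · · · ♙ · · ♕│5
4│· · · · · · · ·│4
3│· · · · · · · ·│3
2│♙ ♙ ♙ ♙ · ♙ ♙ ♙│2
1│♖ ♘ ♗ ♔ · ♗ ♘ ♖│1
  ─────────────────
  a b c d e f g h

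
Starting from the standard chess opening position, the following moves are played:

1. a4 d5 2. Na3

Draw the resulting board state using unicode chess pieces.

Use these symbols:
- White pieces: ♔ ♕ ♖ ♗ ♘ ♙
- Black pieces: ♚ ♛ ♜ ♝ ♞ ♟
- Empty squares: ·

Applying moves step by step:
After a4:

♜ ♞ ♝ ♛ ♚ ♝ ♞ ♜
♟ ♟ ♟ ♟ ♟ ♟ ♟ ♟
· · · · · · · ·
· · · · · · · ·
♙ · · · · · · ·
· · · · · · · ·
· ♙ ♙ ♙ ♙ ♙ ♙ ♙
♖ ♘ ♗ ♕ ♔ ♗ ♘ ♖


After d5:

♜ ♞ ♝ ♛ ♚ ♝ ♞ ♜
♟ ♟ ♟ · ♟ ♟ ♟ ♟
· · · · · · · ·
· · · ♟ · · · ·
♙ · · · · · · ·
· · · · · · · ·
· ♙ ♙ ♙ ♙ ♙ ♙ ♙
♖ ♘ ♗ ♕ ♔ ♗ ♘ ♖


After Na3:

♜ ♞ ♝ ♛ ♚ ♝ ♞ ♜
♟ ♟ ♟ · ♟ ♟ ♟ ♟
· · · · · · · ·
· · · ♟ · · · ·
♙ · · · · · · ·
♘ · · · · · · ·
· ♙ ♙ ♙ ♙ ♙ ♙ ♙
♖ · ♗ ♕ ♔ ♗ ♘ ♖



  a b c d e f g h
  ─────────────────
8│♜ ♞ ♝ ♛ ♚ ♝ ♞ ♜│8
7│♟ ♟ ♟ · ♟ ♟ ♟ ♟│7
6│· · · · · · · ·│6
5│· · · ♟ · · · ·│5
4│♙ · · · · · · ·│4
3│♘ · · · · · · ·│3
2│· ♙ ♙ ♙ ♙ ♙ ♙ ♙│2
1│♖ · ♗ ♕ ♔ ♗ ♘ ♖│1
  ─────────────────
  a b c d e f g h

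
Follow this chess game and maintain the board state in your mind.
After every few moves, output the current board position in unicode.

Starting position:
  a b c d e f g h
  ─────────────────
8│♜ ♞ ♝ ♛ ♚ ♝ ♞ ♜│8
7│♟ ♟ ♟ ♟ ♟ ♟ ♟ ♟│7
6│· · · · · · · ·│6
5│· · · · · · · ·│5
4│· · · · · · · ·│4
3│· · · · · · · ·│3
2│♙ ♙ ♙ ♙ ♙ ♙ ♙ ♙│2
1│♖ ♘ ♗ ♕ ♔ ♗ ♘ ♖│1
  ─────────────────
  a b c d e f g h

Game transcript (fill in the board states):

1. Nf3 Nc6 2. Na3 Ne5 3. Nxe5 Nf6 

  a b c d e f g h
  ─────────────────
8│♜ · ♝ ♛ ♚ ♝ · ♜│8
7│♟ ♟ ♟ ♟ ♟ ♟ ♟ ♟│7
6│· · · · · ♞ · ·│6
5│· · · · ♘ · · ·│5
4│· · · · · · · ·│4
3│♘ · · · · · · ·│3
2│♙ ♙ ♙ ♙ ♙ ♙ ♙ ♙│2
1│♖ · ♗ ♕ ♔ ♗ · ♖│1
  ─────────────────
  a b c d e f g h

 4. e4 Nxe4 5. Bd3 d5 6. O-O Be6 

  a b c d e f g h
  ─────────────────
8│♜ · · ♛ ♚ ♝ · ♜│8
7│♟ ♟ ♟ · ♟ ♟ ♟ ♟│7
6│· · · · ♝ · · ·│6
5│· · · ♟ ♘ · · ·│5
4│· · · · ♞ · · ·│4
3│♘ · · ♗ · · · ·│3
2│♙ ♙ ♙ ♙ · ♙ ♙ ♙│2
1│♖ · ♗ ♕ · ♖ ♔ ·│1
  ─────────────────
  a b c d e f g h

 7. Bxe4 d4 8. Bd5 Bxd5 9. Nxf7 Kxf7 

  a b c d e f g h
  ─────────────────
8│♜ · · ♛ · ♝ · ♜│8
7│♟ ♟ ♟ · ♟ ♚ ♟ ♟│7
6│· · · · · · · ·│6
5│· · · ♝ · · · ·│5
4│· · · ♟ · · · ·│4
3│♘ · · · · · · ·│3
2│♙ ♙ ♙ ♙ · ♙ ♙ ♙│2
1│♖ · ♗ ♕ · ♖ ♔ ·│1
  ─────────────────
  a b c d e f g h

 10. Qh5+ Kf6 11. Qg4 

  a b c d e f g h
  ─────────────────
8│♜ · · ♛ · ♝ · ♜│8
7│♟ ♟ ♟ · ♟ · ♟ ♟│7
6│· · · · · ♚ · ·│6
5│· · · ♝ · · · ·│5
4│· · · ♟ · · ♕ ·│4
3│♘ · · · · · · ·│3
2│♙ ♙ ♙ ♙ · ♙ ♙ ♙│2
1│♖ · ♗ · · ♖ ♔ ·│1
  ─────────────────
  a b c d e f g h


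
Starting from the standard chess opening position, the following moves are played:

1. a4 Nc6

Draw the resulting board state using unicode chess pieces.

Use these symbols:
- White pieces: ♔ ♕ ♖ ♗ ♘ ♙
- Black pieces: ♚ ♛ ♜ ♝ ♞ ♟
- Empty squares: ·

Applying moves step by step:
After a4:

♜ ♞ ♝ ♛ ♚ ♝ ♞ ♜
♟ ♟ ♟ ♟ ♟ ♟ ♟ ♟
· · · · · · · ·
· · · · · · · ·
♙ · · · · · · ·
· · · · · · · ·
· ♙ ♙ ♙ ♙ ♙ ♙ ♙
♖ ♘ ♗ ♕ ♔ ♗ ♘ ♖


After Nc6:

♜ · ♝ ♛ ♚ ♝ ♞ ♜
♟ ♟ ♟ ♟ ♟ ♟ ♟ ♟
· · ♞ · · · · ·
· · · · · · · ·
♙ · · · · · · ·
· · · · · · · ·
· ♙ ♙ ♙ ♙ ♙ ♙ ♙
♖ ♘ ♗ ♕ ♔ ♗ ♘ ♖



  a b c d e f g h
  ─────────────────
8│♜ · ♝ ♛ ♚ ♝ ♞ ♜│8
7│♟ ♟ ♟ ♟ ♟ ♟ ♟ ♟│7
6│· · ♞ · · · · ·│6
5│· · · · · · · ·│5
4│♙ · · · · · · ·│4
3│· · · · · · · ·│3
2│· ♙ ♙ ♙ ♙ ♙ ♙ ♙│2
1│♖ ♘ ♗ ♕ ♔ ♗ ♘ ♖│1
  ─────────────────
  a b c d e f g h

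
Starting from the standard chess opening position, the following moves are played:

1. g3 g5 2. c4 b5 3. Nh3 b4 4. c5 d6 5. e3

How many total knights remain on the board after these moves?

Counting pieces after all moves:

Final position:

  a b c d e f g h
  ─────────────────
8│♜ ♞ ♝ ♛ ♚ ♝ ♞ ♜│8
7│♟ · ♟ · ♟ ♟ · ♟│7
6│· · · ♟ · · · ·│6
5│· · ♙ · · · ♟ ·│5
4│· ♟ · · · · · ·│4
3│· · · · ♙ · ♙ ♘│3
2│♙ ♙ · ♙ · ♙ · ♙│2
1│♖ ♘ ♗ ♕ ♔ ♗ · ♖│1
  ─────────────────
  a b c d e f g h


4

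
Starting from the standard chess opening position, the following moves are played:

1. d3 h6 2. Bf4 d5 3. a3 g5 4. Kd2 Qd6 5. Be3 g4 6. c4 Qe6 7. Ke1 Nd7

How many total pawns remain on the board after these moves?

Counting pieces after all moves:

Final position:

  a b c d e f g h
  ─────────────────
8│♜ · ♝ · ♚ ♝ ♞ ♜│8
7│♟ ♟ ♟ ♞ ♟ ♟ · ·│7
6│· · · · ♛ · · ♟│6
5│· · · ♟ · · · ·│5
4│· · ♙ · · · ♟ ·│4
3│♙ · · ♙ ♗ · · ·│3
2│· ♙ · · ♙ ♙ ♙ ♙│2
1│♖ ♘ · ♕ ♔ ♗ ♘ ♖│1
  ─────────────────
  a b c d e f g h


16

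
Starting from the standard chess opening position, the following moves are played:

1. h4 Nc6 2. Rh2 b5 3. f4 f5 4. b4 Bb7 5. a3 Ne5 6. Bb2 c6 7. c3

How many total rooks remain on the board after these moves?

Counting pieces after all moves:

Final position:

  a b c d e f g h
  ─────────────────
8│♜ · · ♛ ♚ ♝ ♞ ♜│8
7│♟ ♝ · ♟ ♟ · ♟ ♟│7
6│· · ♟ · · · · ·│6
5│· ♟ · · ♞ ♟ · ·│5
4│· ♙ · · · ♙ · ♙│4
3│♙ · ♙ · · · · ·│3
2│· ♗ · ♙ ♙ · ♙ ♖│2
1│♖ ♘ · ♕ ♔ ♗ ♘ ·│1
  ─────────────────
  a b c d e f g h


4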